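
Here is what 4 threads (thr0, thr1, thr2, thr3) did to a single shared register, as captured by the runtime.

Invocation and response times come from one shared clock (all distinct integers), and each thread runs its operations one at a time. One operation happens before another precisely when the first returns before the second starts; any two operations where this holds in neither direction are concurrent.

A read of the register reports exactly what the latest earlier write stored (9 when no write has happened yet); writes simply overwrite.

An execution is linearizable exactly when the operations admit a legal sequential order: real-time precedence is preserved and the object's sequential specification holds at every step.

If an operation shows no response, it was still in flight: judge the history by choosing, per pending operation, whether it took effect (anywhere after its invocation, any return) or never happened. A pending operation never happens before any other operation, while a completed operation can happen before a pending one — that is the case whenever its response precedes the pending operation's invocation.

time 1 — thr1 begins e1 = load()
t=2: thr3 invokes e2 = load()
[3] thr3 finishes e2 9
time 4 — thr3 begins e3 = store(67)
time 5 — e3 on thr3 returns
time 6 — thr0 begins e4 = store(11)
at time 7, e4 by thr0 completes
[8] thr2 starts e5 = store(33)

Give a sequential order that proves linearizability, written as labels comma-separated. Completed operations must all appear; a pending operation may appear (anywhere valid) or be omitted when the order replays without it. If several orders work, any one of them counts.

1. e1 load() (pending, included), leaving value 9
2. e2 load() → 9, leaving value 9
3. e3 store(67), leaving value 67
4. e4 store(11), leaving value 11

e1, e2, e3, e4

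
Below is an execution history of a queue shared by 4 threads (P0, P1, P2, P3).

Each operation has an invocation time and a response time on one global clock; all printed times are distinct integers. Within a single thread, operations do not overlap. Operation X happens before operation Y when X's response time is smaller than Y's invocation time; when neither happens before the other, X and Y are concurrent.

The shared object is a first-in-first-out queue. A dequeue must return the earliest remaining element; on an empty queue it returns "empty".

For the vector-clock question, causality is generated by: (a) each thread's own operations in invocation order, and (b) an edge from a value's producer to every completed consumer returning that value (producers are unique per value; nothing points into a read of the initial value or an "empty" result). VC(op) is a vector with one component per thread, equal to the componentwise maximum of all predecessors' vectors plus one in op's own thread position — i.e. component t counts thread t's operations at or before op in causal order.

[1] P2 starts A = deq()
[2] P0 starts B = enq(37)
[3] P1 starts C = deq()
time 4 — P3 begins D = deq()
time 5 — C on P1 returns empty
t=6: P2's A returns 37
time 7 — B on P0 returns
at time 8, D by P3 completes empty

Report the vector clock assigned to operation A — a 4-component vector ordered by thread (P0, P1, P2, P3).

no predecessors for D (invoked 4): P3 increments from zero → (0, 0, 0, 1)
no predecessors for C (invoked 3): P1 increments from zero → (0, 1, 0, 0)
no predecessors for B (invoked 2): P0 increments from zero → (1, 0, 0, 0)
VC(A, invoked at 1): max of VC(B)=(1, 0, 0, 0), then +1 on thread P2 → (1, 0, 1, 0)
target: VC(A) = (1, 0, 1, 0)

(1, 0, 1, 0)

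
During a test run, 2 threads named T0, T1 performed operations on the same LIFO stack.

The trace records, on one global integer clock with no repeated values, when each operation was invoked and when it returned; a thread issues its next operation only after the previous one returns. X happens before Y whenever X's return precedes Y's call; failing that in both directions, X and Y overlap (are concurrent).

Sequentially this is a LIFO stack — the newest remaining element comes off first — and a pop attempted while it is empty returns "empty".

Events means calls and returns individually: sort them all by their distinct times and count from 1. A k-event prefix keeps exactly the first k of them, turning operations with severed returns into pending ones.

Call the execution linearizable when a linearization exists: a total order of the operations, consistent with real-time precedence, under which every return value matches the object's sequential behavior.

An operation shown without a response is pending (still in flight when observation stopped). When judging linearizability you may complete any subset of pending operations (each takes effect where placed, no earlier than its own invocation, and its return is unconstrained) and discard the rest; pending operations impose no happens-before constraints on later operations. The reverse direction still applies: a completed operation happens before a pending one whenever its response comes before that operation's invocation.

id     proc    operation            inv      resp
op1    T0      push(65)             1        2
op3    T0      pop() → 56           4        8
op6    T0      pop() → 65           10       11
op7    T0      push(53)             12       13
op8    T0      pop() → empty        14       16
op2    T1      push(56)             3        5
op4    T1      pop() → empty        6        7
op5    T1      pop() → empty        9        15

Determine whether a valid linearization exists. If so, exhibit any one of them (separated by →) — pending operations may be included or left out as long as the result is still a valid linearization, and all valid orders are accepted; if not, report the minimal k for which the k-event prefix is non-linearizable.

not linearizable — minimal violating prefix: 7 events

prefix check: 1..6 passes, 1..7 fails once op4's time-7 response joins
exactly one order of the 3 completed ops respects real time; the LIFO stack replay fails
no escape via the 1 pending operation (op3): every completion choice fails
e.g. op1, op2, op4 (pending dropped): illegal at step 3, since op4 pop() → empty cannot apply there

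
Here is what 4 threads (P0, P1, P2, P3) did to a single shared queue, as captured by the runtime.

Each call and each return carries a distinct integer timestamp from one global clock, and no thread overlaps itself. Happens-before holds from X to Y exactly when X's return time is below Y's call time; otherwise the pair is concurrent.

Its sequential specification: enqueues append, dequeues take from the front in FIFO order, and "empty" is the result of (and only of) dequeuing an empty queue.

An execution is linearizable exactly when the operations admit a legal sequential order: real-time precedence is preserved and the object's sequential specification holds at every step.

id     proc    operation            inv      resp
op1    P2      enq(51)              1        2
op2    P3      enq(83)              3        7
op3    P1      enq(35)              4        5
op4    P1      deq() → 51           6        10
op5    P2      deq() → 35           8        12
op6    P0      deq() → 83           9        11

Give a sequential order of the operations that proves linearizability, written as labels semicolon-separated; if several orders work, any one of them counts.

step 1: op1 enq(51) — queue <51>
step 2: op2 enq(83) — queue <51,83>
step 3: op3 enq(35) — queue <51,83,35>
step 4: op4 deq() → 51 — queue <83,35>
step 5: op6 deq() → 83 — queue <35>
step 6: op5 deq() → 35 — queue <>

op1; op2; op3; op4; op6; op5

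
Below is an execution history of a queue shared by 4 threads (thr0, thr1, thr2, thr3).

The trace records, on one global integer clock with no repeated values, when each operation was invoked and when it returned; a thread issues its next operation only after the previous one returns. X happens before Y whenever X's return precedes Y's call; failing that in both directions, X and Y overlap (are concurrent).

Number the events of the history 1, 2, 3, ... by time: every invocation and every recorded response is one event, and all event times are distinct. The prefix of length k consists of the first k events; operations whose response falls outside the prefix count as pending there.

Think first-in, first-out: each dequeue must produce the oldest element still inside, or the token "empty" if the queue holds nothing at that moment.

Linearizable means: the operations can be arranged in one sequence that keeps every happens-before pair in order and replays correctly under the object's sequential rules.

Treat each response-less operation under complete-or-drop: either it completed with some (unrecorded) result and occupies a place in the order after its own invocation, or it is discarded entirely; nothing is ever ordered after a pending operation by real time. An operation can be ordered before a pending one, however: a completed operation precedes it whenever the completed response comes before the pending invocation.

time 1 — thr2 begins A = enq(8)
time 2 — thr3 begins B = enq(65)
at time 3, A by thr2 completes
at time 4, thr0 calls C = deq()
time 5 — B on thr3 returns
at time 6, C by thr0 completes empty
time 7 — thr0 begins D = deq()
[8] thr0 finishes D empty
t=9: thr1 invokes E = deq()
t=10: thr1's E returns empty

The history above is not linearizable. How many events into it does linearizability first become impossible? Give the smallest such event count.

one valid order for events 1..5 is A, B:
1. A enq(8), leaving queue <8>
2. B enq(65), leaving queue <8,65>
with event 6 included (C responding at time 6), all real-time-consistent orders fail
one such order, A, B, C, breaks at step 3 where C deq() → empty is illegal
one such order, A, C, B, breaks at step 2 where C deq() → empty is illegal

6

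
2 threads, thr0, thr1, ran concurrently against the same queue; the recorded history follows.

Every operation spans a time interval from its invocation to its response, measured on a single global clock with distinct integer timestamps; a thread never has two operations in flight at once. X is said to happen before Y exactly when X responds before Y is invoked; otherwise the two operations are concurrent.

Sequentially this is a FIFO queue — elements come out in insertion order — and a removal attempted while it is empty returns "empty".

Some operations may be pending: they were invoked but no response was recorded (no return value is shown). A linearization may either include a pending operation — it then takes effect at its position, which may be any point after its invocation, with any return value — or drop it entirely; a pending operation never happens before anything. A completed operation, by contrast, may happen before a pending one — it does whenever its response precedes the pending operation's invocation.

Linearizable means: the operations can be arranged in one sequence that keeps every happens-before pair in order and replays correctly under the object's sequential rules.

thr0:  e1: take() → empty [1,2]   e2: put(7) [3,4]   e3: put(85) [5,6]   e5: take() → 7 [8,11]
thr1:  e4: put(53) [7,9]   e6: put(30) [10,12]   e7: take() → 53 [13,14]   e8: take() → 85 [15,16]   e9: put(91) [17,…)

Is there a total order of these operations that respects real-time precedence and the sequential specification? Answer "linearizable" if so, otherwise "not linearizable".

events 1..13 are fine; event 14 — the response of e7 at time 14 — makes the prefix non-linearizable
7 completed operations, 3 real-time-consistent orders — every queue replay fails
one such order, e1, e2, e3, e4, e5, e6, e7, breaks at step 7 where e7 take() → 53 is illegal
one such order, e1, e2, e3, e4, e6, e5, e7, breaks at step 7 where e7 take() → 53 is illegal

not linearizable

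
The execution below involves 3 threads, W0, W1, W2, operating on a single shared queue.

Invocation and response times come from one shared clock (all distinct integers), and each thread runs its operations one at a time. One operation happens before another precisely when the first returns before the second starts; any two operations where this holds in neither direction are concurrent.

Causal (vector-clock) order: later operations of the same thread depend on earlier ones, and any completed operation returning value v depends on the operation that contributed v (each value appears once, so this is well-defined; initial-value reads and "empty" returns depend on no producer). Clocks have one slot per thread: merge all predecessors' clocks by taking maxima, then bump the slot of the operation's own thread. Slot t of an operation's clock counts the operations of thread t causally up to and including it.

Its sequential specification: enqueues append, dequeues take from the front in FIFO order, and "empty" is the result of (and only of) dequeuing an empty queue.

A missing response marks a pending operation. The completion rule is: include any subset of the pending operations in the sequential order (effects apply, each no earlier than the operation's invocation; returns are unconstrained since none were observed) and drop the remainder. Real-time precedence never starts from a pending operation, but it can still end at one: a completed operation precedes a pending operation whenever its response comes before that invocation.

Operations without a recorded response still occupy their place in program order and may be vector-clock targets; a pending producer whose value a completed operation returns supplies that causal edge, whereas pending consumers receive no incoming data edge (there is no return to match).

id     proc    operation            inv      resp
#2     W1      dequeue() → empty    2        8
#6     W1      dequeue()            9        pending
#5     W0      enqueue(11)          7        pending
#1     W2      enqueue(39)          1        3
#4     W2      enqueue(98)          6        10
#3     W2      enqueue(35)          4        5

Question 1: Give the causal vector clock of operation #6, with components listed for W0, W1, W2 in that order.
Answer: (0, 2, 0)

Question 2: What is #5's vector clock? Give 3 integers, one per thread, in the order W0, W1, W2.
Answer: (1, 0, 0)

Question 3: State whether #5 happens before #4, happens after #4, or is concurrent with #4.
Answer: concurrent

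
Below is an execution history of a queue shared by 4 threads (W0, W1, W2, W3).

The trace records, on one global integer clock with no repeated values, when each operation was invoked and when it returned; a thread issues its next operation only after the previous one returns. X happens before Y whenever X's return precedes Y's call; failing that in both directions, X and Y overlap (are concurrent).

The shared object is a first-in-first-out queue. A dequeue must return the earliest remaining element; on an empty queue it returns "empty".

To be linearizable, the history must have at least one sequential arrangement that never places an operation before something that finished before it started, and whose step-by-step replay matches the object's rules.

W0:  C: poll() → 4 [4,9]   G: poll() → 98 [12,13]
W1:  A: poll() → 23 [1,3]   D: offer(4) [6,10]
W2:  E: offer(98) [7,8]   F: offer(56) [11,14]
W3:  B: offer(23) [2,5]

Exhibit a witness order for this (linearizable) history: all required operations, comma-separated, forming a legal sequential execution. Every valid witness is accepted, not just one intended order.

B, A, D, C, E, F, G

after step 1 (B offer(23)): queue <23>
after step 2 (A poll() → 23): queue <>
after step 3 (D offer(4)): queue <4>
after step 4 (C poll() → 4): queue <>
after step 5 (E offer(98)): queue <98>
after step 6 (F offer(56)): queue <98,56>
after step 7 (G poll() → 98): queue <56>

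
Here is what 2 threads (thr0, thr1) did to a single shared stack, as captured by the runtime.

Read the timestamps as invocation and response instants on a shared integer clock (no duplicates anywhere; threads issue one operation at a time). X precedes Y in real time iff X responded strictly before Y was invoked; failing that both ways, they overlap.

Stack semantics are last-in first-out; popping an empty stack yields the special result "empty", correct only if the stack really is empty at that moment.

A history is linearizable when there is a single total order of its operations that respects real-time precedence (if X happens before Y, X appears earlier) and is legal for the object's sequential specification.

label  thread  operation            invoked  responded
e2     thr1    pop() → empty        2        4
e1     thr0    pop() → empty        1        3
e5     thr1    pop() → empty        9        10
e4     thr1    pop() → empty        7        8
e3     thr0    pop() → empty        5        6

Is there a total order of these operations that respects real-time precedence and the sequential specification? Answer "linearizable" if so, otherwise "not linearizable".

one valid linearization: e1, e2, e3, e4, e5
1. e1 pop() → empty, leaving stack <>
2. e2 pop() → empty, leaving stack <>
3. e3 pop() → empty, leaving stack <>
4. e4 pop() → empty, leaving stack <>
5. e5 pop() → empty, leaving stack <>

linearizable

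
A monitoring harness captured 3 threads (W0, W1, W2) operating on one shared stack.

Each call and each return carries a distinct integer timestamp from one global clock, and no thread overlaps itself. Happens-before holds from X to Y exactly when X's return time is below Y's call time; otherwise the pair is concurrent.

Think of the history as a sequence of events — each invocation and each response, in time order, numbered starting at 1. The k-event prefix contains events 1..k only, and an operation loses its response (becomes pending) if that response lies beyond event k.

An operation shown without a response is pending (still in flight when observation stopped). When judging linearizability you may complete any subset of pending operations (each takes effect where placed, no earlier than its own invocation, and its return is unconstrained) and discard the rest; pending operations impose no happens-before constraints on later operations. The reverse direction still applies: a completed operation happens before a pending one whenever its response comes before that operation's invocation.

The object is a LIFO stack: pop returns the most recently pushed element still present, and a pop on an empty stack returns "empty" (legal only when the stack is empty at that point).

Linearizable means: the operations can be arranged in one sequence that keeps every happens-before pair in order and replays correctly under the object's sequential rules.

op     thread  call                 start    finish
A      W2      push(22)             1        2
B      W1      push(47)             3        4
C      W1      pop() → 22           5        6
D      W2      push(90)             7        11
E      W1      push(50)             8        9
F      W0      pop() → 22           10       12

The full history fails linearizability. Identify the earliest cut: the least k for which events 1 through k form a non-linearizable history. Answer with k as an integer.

6

a valid linearization of events 1..5 exists, for instance A, B:
step 1: A push(22) — stack <22>
step 2: B push(47) — stack <22,47>
at event 6 (C's time-6 response) nothing linearizes any more
one such order, A, B, C, breaks at step 3 where C pop() → 22 is illegal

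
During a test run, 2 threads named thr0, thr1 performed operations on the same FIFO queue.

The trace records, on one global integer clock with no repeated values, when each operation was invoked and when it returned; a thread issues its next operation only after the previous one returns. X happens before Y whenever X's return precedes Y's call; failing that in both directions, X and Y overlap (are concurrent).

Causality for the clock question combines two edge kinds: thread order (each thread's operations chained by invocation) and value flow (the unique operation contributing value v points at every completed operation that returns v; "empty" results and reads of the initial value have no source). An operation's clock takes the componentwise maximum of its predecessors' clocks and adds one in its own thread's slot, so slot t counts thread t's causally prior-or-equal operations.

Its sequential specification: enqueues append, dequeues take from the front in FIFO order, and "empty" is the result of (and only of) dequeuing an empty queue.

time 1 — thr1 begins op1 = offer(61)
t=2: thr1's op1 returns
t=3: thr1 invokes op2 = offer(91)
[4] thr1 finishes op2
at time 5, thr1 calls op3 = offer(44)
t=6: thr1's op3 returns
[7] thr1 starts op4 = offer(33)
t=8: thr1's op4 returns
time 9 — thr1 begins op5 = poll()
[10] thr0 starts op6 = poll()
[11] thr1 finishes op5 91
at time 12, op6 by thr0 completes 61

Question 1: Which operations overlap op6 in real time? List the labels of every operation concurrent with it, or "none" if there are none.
op5

op6 spans [10,12]; an op avoiding the whole window 10..12 is ordered, any other is concurrent
op1 [1,2]: before
op2 [3,4]: before
op3 [5,6]: before
op4 [7,8]: before
op5 [9,11]: concurrent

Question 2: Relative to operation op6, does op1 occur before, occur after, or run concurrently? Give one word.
before

op1 spans [1,2], op6 spans [10,12]
resp(op1)=2 < inv(op6)=10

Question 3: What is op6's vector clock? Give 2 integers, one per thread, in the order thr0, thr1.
(1, 1)

root op op1, invoked 1: fresh clock plus thr1's own tick → (0, 1)
VC(op2, invoked at 3): max of VC(op1)=(0, 1), then +1 on thread thr1 → (0, 2)
VC(op6, invoked at 10): max of VC(op1)=(0, 1), then +1 on thread thr0 → (1, 1)
VC(op3, invoked at 5): max of VC(op2)=(0, 2), then +1 on thread thr1 → (0, 3)
VC(op4, invoked at 7): max of VC(op3)=(0, 3), then +1 on thread thr1 → (0, 4)
VC(op5, invoked at 9): max of VC(op2)=(0, 2), VC(op4)=(0, 4), then +1 on thread thr1 → (0, 5)
target: VC(op6) = (1, 1)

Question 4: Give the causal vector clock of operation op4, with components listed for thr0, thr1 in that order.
(0, 4)

VC(op1, invoked at 1): no causal predecessors; +1 on thr1 → (0, 1)
invoked at 3, op2 merges VC(op1)=(0, 1) and bumps thr1's slot → (0, 2)
invoked at 10, op6 merges VC(op1)=(0, 1) and bumps thr0's slot → (1, 1)
invoked at 5, op3 merges VC(op2)=(0, 2) and bumps thr1's slot → (0, 3)
invoked at 7, op4 merges VC(op3)=(0, 3) and bumps thr1's slot → (0, 4)
invoked at 9, op5 merges VC(op2)=(0, 2), VC(op4)=(0, 4) and bumps thr1's slot → (0, 5)
target: VC(op4) = (0, 4)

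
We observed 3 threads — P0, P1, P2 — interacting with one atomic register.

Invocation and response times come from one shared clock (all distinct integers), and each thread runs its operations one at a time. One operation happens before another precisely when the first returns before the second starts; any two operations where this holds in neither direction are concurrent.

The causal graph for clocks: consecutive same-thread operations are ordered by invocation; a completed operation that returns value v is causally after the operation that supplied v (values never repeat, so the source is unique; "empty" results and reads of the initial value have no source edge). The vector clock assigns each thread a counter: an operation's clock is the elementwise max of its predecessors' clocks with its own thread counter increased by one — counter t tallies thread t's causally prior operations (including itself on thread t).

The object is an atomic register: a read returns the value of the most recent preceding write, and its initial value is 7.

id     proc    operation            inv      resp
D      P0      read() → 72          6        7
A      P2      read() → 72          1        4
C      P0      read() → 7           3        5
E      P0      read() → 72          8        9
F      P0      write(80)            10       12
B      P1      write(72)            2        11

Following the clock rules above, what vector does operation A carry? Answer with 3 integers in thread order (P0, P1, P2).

(0, 1, 1)

root op B, invoked 2: fresh clock plus P1's own tick → (0, 1, 0)
root op C, invoked 3: fresh clock plus P0's own tick → (1, 0, 0)
A, invoked 1, takes VC(B)=(0, 1, 0) under max, adds 1 for P2 → (0, 1, 1)
D, invoked 6, takes VC(B)=(0, 1, 0), VC(C)=(1, 0, 0) under max, adds 1 for P0 → (2, 1, 0)
E, invoked 8, takes VC(B)=(0, 1, 0), VC(D)=(2, 1, 0) under max, adds 1 for P0 → (3, 1, 0)
F, invoked 10, takes VC(E)=(3, 1, 0) under max, adds 1 for P0 → (4, 1, 0)
target: VC(A) = (0, 1, 1)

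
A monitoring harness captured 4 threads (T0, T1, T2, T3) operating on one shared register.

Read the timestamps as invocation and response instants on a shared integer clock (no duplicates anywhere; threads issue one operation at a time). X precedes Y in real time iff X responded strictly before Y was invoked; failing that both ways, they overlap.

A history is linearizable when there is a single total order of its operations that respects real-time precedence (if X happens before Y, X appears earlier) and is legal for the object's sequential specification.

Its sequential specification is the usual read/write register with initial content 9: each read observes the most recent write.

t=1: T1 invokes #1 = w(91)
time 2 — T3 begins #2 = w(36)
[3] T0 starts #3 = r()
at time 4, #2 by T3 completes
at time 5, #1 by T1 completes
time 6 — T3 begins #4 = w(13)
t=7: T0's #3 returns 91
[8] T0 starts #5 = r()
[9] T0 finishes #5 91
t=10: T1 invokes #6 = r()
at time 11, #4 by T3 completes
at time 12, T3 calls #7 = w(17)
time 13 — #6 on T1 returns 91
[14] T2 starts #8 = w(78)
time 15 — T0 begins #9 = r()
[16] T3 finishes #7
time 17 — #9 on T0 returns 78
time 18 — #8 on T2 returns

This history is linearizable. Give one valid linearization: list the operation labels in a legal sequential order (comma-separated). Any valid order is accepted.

#2, #1, #3, #5, #6, #4, #7, #8, #9

1. #2 w(36), leaving value 36
2. #1 w(91), leaving value 91
3. #3 r() → 91, leaving value 91
4. #5 r() → 91, leaving value 91
5. #6 r() → 91, leaving value 91
6. #4 w(13), leaving value 13
7. #7 w(17), leaving value 17
8. #8 w(78), leaving value 78
9. #9 r() → 78, leaving value 78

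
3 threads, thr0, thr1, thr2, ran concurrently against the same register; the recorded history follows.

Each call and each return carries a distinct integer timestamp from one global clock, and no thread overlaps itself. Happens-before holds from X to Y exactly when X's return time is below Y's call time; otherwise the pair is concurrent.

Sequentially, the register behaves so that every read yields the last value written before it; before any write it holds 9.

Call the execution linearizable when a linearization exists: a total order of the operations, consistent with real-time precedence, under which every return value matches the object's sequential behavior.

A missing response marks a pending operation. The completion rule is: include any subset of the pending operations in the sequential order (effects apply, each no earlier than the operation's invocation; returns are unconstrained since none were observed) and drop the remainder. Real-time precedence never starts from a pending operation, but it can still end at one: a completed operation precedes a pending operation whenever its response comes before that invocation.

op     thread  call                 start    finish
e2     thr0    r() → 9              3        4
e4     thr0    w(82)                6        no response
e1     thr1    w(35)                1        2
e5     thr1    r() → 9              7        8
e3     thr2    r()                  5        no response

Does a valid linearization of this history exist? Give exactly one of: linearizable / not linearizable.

not linearizable

prefix check: 1..3 passes, 1..4 fails once e2's time-4 response joins
exhaustive check: the 2 completed register ops admit one real-time order; illegal
sample order e1, e2 stalls at step 2 — e2 r() → 9 has no legal effect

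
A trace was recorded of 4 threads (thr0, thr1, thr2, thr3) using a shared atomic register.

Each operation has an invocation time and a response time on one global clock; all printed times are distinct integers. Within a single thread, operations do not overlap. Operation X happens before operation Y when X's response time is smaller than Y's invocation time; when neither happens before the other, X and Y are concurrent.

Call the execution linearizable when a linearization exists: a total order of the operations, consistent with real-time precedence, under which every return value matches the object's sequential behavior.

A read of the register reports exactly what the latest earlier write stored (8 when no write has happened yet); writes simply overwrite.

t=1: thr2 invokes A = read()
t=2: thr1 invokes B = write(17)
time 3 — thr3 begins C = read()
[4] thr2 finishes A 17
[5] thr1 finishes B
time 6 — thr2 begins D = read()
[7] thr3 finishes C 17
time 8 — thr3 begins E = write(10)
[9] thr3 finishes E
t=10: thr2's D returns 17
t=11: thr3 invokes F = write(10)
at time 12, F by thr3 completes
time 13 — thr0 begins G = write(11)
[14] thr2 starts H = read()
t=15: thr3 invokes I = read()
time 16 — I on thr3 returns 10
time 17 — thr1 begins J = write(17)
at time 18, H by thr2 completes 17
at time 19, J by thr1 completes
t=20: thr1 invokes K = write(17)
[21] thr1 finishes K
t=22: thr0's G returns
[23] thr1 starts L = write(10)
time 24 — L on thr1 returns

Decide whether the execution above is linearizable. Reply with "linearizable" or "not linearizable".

a witness: B, A, C, D, E, F, I, G, J, H, K, L
after step 1 (B write(17)): value 17
after step 2 (A read() → 17): value 17
after step 3 (C read() → 17): value 17
after step 4 (D read() → 17): value 17
after step 5 (E write(10)): value 10
after step 6 (F write(10)): value 10
after step 7 (I read() → 10): value 10
after step 8 (G write(11)): value 11
after step 9 (J write(17)): value 17
after step 10 (H read() → 17): value 17
after step 11 (K write(17)): value 17
after step 12 (L write(10)): value 10

linearizable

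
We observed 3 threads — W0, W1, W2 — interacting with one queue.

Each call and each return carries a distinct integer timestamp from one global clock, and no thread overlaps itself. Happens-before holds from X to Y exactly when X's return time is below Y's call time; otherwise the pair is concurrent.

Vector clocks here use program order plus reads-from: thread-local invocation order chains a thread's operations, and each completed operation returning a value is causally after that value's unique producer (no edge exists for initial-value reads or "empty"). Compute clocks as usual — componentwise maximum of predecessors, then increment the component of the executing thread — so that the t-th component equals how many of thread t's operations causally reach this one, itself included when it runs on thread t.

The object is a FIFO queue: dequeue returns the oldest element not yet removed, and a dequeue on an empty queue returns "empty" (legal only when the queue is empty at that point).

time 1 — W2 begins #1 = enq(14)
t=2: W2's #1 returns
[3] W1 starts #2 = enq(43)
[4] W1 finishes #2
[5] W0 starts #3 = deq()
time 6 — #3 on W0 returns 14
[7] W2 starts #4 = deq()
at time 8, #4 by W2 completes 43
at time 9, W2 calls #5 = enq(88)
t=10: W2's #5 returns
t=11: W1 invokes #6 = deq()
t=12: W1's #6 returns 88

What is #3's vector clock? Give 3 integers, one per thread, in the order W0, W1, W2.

(1, 0, 1)

no predecessors for #1 (invoked 1): W2 increments from zero → (0, 0, 1)
no predecessors for #2 (invoked 3): W1 increments from zero → (0, 1, 0)
#3 (invocation 5): componentwise max over VC(#1)=(0, 0, 1), +1 at W0, giving (1, 0, 1)
#4 (invocation 7): componentwise max over VC(#1)=(0, 0, 1), VC(#2)=(0, 1, 0), +1 at W2, giving (0, 1, 2)
#5 (invocation 9): componentwise max over VC(#4)=(0, 1, 2), +1 at W2, giving (0, 1, 3)
#6 (invocation 11): componentwise max over VC(#2)=(0, 1, 0), VC(#5)=(0, 1, 3), +1 at W1, giving (0, 2, 3)
target: VC(#3) = (1, 0, 1)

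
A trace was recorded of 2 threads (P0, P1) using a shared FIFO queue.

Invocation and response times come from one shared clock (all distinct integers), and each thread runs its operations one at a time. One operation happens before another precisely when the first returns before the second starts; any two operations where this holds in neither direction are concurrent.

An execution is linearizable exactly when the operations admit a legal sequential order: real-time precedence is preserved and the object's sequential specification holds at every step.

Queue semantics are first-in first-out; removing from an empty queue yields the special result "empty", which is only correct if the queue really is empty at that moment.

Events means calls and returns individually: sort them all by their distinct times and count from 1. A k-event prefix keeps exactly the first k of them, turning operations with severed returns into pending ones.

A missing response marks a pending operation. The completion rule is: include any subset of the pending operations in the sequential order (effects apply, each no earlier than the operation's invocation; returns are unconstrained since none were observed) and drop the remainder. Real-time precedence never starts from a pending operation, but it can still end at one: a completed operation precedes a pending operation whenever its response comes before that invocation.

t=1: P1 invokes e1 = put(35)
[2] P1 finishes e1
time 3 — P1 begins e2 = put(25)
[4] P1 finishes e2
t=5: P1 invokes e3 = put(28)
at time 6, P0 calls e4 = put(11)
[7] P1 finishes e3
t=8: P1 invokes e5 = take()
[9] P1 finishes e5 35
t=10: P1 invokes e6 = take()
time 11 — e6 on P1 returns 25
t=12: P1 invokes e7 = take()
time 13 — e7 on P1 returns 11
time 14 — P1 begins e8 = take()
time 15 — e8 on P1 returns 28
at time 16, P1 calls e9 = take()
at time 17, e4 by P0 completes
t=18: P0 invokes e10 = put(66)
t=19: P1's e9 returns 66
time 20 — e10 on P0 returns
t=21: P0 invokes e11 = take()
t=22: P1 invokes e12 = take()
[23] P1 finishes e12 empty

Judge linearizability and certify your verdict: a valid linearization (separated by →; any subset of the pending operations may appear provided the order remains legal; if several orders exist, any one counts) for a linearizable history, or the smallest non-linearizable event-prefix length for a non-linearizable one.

1. e1 put(35), leaving queue <35>
2. e2 put(25), leaving queue <35,25>
3. e4 put(11), leaving queue <35,25,11>
4. e3 put(28), leaving queue <35,25,11,28>
5. e5 take() → 35, leaving queue <25,11,28>
6. e6 take() → 25, leaving queue <11,28>
7. e7 take() → 11, leaving queue <28>
8. e8 take() → 28, leaving queue <>
9. e10 put(66), leaving queue <66>
10. e9 take() → 66, leaving queue <>
11. e11 take() (pending, included), leaving queue <>
12. e12 take() → empty, leaving queue <>

linearizable — witness: e1 → e2 → e4 → e3 → e5 → e6 → e7 → e8 → e10 → e9 → e11 → e12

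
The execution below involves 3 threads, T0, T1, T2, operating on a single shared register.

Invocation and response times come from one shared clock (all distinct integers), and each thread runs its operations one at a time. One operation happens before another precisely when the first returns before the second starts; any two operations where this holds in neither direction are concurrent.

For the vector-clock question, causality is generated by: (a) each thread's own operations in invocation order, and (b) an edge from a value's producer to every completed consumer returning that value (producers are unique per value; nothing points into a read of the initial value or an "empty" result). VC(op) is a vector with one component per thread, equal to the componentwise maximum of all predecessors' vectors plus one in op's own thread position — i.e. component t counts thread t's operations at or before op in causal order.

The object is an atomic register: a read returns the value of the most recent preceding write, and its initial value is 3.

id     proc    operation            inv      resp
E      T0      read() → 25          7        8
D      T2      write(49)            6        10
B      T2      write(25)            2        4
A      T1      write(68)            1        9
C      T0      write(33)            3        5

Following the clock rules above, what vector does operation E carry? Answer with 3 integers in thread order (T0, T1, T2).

invoked at 2, B has no predecessors; its own T2 bump gives (0, 0, 1)
invoked at 1, A has no predecessors; its own T1 bump gives (0, 1, 0)
invoked at 3, C has no predecessors; its own T0 bump gives (1, 0, 0)
from VC(B)=(0, 0, 1), D (invoked 6) maxes components and bumps T2 → (0, 0, 2)
from VC(B)=(0, 0, 1), VC(C)=(1, 0, 0), E (invoked 7) maxes components and bumps T0 → (2, 0, 1)
target: VC(E) = (2, 0, 1)

(2, 0, 1)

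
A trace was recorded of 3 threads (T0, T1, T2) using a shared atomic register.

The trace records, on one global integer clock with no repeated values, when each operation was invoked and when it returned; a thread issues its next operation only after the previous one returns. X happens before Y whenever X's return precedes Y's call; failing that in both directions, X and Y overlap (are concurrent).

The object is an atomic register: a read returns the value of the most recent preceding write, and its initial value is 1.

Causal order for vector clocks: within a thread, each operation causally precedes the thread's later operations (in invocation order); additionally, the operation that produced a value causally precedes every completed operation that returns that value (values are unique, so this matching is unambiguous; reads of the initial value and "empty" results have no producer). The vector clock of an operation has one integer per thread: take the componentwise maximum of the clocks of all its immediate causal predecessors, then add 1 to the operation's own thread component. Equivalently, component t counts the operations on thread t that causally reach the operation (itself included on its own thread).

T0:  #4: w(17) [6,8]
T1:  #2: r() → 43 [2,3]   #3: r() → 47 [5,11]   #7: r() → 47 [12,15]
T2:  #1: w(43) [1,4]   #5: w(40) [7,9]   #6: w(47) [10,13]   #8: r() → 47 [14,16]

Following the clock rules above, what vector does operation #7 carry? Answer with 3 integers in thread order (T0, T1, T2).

#1 (invocation 1): nothing precedes it; T2's component alone gives (0, 0, 1)
#4 (invocation 6): nothing precedes it; T0's component alone gives (1, 0, 0)
merge at #5 (invoked 7): VC(#1)=(0, 0, 1), own-thread bump on T2 → (0, 0, 2)
merge at #2 (invoked 2): VC(#1)=(0, 0, 1), own-thread bump on T1 → (0, 1, 1)
merge at #6 (invoked 10): VC(#5)=(0, 0, 2), own-thread bump on T2 → (0, 0, 3)
merge at #8 (invoked 14): VC(#6)=(0, 0, 3), own-thread bump on T2 → (0, 0, 4)
merge at #3 (invoked 5): VC(#2)=(0, 1, 1), VC(#6)=(0, 0, 3), own-thread bump on T1 → (0, 2, 3)
merge at #7 (invoked 12): VC(#3)=(0, 2, 3), VC(#6)=(0, 0, 3), own-thread bump on T1 → (0, 3, 3)
target: VC(#7) = (0, 3, 3)

(0, 3, 3)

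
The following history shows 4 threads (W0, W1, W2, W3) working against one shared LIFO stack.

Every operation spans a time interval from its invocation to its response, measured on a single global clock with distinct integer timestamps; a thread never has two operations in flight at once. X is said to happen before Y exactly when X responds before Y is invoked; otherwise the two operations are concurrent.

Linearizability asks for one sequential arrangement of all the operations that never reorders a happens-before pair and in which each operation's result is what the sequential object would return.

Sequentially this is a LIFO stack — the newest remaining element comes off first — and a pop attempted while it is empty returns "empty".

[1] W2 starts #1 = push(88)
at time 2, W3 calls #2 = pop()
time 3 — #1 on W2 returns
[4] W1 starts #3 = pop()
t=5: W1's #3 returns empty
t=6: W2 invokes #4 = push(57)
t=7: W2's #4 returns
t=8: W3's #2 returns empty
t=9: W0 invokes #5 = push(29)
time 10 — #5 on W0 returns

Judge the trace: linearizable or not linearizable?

not linearizable

already the first 8 events (up to #2's response at time 8) admit no linearization; the first 7 still do
every one of the 4 real-time-consistent orders over 4 completed LIFO stack ops fails the sequential spec
take #1, #2, #3, #4: step 2 already fails, because #2 pop() → empty cannot occur there
take #1, #3, #2, #4: step 2 already fails, because #3 pop() → empty cannot occur there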